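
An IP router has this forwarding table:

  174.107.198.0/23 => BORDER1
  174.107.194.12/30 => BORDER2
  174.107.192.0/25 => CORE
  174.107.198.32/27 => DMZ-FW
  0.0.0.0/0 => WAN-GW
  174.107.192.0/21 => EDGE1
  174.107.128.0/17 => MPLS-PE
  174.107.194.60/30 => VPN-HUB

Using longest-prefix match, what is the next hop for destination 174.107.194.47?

Routes whose prefix contains 174.107.194.47:
  0.0.0.0/0 (default, matches everything) -> WAN-GW
  174.107.128.0/17 (174.107.128.0 - 174.107.255.255) -> MPLS-PE
  174.107.192.0/21 (174.107.192.0 - 174.107.199.255) -> EDGE1
More-specific entries that do NOT match:
  174.107.194.12/30 (174.107.194.12 - 174.107.194.15) does not contain 174.107.194.47
  174.107.194.60/30 (174.107.194.60 - 174.107.194.63) does not contain 174.107.194.47
  174.107.198.32/27 (174.107.198.32 - 174.107.198.63) does not contain 174.107.194.47
  174.107.192.0/25 (174.107.192.0 - 174.107.192.127) does not contain 174.107.194.47
  174.107.198.0/23 (174.107.198.0 - 174.107.199.255) does not contain 174.107.194.47
Longest matching prefix is /21 -> next hop EDGE1.

EDGE1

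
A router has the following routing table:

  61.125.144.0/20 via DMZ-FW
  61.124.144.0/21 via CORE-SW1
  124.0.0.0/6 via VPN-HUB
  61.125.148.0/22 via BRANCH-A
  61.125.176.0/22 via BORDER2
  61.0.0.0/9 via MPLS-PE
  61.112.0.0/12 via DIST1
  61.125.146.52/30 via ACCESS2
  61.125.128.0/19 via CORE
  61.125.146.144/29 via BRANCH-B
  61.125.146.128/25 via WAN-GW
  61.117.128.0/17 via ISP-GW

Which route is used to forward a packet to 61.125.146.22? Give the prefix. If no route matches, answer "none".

61.125.144.0/20

Entries matching 61.125.146.22:
  61.0.0.0/9 (61.0.0.0 - 61.127.255.255)
  61.112.0.0/12 (61.112.0.0 - 61.127.255.255)
  61.125.128.0/19 (61.125.128.0 - 61.125.159.255)
  61.125.144.0/20 (61.125.144.0 - 61.125.159.255)
Most specific is 61.125.144.0/20.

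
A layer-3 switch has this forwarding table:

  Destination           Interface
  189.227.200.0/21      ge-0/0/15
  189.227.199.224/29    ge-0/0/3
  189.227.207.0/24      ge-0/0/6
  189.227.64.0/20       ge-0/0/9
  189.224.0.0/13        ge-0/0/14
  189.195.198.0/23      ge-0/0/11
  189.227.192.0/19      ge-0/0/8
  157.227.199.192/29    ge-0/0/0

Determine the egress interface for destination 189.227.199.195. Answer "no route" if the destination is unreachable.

ge-0/0/8

Routes whose prefix contains 189.227.199.195:
  189.224.0.0/13 (189.224.0.0 - 189.231.255.255) -> ge-0/0/14
  189.227.192.0/19 (189.227.192.0 - 189.227.223.255) -> ge-0/0/8
More-specific entries that do NOT match:
  189.227.199.224/29 (189.227.199.224 - 189.227.199.231) does not contain 189.227.199.195
  157.227.199.192/29 (157.227.199.192 - 157.227.199.199) does not contain 189.227.199.195
  189.227.207.0/24 (189.227.207.0 - 189.227.207.255) does not contain 189.227.199.195
  189.195.198.0/23 (189.195.198.0 - 189.195.199.255) does not contain 189.227.199.195
  189.227.200.0/21 (189.227.200.0 - 189.227.207.255) does not contain 189.227.199.195
  189.227.64.0/20 (189.227.64.0 - 189.227.79.255) does not contain 189.227.199.195
Longest matching prefix is /19 -> interface ge-0/0/8.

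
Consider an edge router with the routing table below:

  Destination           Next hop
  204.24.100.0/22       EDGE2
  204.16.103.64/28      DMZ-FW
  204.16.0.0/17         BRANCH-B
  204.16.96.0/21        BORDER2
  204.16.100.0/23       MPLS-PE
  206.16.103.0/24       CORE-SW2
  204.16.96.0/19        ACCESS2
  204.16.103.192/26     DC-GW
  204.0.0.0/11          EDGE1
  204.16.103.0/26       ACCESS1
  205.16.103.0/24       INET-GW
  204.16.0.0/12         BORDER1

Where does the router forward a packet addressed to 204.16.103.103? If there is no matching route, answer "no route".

Routes whose prefix contains 204.16.103.103:
  204.0.0.0/11 (204.0.0.0 - 204.31.255.255) -> EDGE1
  204.16.0.0/12 (204.16.0.0 - 204.31.255.255) -> BORDER1
  204.16.0.0/17 (204.16.0.0 - 204.16.127.255) -> BRANCH-B
  204.16.96.0/19 (204.16.96.0 - 204.16.127.255) -> ACCESS2
  204.16.96.0/21 (204.16.96.0 - 204.16.103.255) -> BORDER2
More-specific entries that do NOT match:
  204.16.103.64/28 (204.16.103.64 - 204.16.103.79) does not contain 204.16.103.103
  204.16.103.192/26 (204.16.103.192 - 204.16.103.255) does not contain 204.16.103.103
  204.16.103.0/26 (204.16.103.0 - 204.16.103.63) does not contain 204.16.103.103
  206.16.103.0/24 (206.16.103.0 - 206.16.103.255) does not contain 204.16.103.103
  205.16.103.0/24 (205.16.103.0 - 205.16.103.255) does not contain 204.16.103.103
  204.16.100.0/23 (204.16.100.0 - 204.16.101.255) does not contain 204.16.103.103
  204.24.100.0/22 (204.24.100.0 - 204.24.103.255) does not contain 204.16.103.103
Longest matching prefix is /21 -> next hop BORDER2.

BORDER2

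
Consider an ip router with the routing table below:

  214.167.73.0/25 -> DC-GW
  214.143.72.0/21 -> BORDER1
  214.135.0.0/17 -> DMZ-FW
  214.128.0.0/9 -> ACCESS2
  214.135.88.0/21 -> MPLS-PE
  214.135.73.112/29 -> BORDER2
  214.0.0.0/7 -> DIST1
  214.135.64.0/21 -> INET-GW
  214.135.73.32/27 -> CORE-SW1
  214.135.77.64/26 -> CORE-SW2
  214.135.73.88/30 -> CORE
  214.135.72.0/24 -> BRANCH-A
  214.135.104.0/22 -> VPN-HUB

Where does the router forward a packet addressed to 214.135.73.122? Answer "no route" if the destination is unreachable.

Routes whose prefix contains 214.135.73.122:
  214.0.0.0/7 (214.0.0.0 - 215.255.255.255) -> DIST1
  214.128.0.0/9 (214.128.0.0 - 214.255.255.255) -> ACCESS2
  214.135.0.0/17 (214.135.0.0 - 214.135.127.255) -> DMZ-FW
More-specific entries that do NOT match:
  214.135.73.88/30 (214.135.73.88 - 214.135.73.91) does not contain 214.135.73.122
  214.135.73.112/29 (214.135.73.112 - 214.135.73.119) does not contain 214.135.73.122
  214.135.73.32/27 (214.135.73.32 - 214.135.73.63) does not contain 214.135.73.122
  214.135.77.64/26 (214.135.77.64 - 214.135.77.127) does not contain 214.135.73.122
  214.167.73.0/25 (214.167.73.0 - 214.167.73.127) does not contain 214.135.73.122
  214.135.72.0/24 (214.135.72.0 - 214.135.72.255) does not contain 214.135.73.122
  214.135.104.0/22 (214.135.104.0 - 214.135.107.255) does not contain 214.135.73.122
  214.143.72.0/21 (214.143.72.0 - 214.143.79.255) does not contain 214.135.73.122
  214.135.88.0/21 (214.135.88.0 - 214.135.95.255) does not contain 214.135.73.122
  214.135.64.0/21 (214.135.64.0 - 214.135.71.255) does not contain 214.135.73.122
Longest matching prefix is /17 -> next hop DMZ-FW.

DMZ-FW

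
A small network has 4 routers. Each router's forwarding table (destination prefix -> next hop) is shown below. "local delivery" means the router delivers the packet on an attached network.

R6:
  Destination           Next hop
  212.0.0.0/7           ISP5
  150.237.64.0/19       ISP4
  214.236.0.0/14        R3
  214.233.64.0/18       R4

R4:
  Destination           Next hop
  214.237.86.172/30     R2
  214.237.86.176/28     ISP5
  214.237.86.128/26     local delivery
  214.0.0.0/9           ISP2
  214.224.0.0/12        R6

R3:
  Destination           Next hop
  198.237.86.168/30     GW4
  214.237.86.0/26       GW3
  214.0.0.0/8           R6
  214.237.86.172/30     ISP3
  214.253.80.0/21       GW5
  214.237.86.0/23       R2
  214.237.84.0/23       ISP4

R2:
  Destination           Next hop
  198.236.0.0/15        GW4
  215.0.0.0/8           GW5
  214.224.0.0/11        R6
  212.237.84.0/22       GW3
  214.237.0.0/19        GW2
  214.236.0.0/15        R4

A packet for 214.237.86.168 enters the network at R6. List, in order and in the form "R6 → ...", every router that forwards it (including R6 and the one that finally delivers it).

At R6: longest match for 214.237.86.168 is 214.236.0.0/14 -> R3
At R3: longest match for 214.237.86.168 is 214.237.86.0/23 -> R2
At R2: longest match for 214.237.86.168 is 214.236.0.0/15 -> R4
At R4: longest match for 214.237.86.168 is 214.237.86.128/26 -> local delivery

R6 → R3 → R2 → R4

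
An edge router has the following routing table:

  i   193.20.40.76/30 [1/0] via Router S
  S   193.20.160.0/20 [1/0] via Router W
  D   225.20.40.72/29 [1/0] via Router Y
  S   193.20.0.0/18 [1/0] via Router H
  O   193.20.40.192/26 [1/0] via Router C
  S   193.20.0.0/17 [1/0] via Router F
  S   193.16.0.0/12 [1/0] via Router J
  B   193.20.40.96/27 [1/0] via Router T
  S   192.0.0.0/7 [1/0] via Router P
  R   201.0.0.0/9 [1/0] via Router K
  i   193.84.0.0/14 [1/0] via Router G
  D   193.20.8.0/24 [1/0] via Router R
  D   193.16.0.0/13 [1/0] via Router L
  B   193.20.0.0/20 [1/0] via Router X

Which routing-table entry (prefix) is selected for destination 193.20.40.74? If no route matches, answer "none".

Entries matching 193.20.40.74:
  192.0.0.0/7 (192.0.0.0 - 193.255.255.255)
  193.16.0.0/12 (193.16.0.0 - 193.31.255.255)
  193.16.0.0/13 (193.16.0.0 - 193.23.255.255)
  193.20.0.0/17 (193.20.0.0 - 193.20.127.255)
  193.20.0.0/18 (193.20.0.0 - 193.20.63.255)
Most specific is 193.20.0.0/18.

193.20.0.0/18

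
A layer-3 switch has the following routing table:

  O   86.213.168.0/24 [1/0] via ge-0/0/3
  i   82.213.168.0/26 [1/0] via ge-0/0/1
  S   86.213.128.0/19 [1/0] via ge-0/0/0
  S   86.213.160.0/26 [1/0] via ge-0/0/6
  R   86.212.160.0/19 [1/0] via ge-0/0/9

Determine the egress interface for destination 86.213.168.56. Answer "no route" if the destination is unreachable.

ge-0/0/3

Routes whose prefix contains 86.213.168.56:
  86.213.168.0/24 (86.213.168.0 - 86.213.168.255) -> ge-0/0/3
More-specific entries that do NOT match:
  82.213.168.0/26 (82.213.168.0 - 82.213.168.63) does not contain 86.213.168.56
  86.213.160.0/26 (86.213.160.0 - 86.213.160.63) does not contain 86.213.168.56
Longest matching prefix is /24 -> interface ge-0/0/3.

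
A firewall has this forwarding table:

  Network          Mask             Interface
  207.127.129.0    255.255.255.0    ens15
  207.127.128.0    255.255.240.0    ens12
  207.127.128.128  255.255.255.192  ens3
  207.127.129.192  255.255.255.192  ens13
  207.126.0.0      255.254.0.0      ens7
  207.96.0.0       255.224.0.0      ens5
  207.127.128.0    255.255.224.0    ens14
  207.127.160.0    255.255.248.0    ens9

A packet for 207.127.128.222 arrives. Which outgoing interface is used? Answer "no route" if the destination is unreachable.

ens12

Routes whose prefix contains 207.127.128.222:
  207.96.0.0/11 (207.96.0.0 - 207.127.255.255) -> ens5
  207.126.0.0/15 (207.126.0.0 - 207.127.255.255) -> ens7
  207.127.128.0/19 (207.127.128.0 - 207.127.159.255) -> ens14
  207.127.128.0/20 (207.127.128.0 - 207.127.143.255) -> ens12
More-specific entries that do NOT match:
  207.127.128.128/26 (207.127.128.128 - 207.127.128.191) does not contain 207.127.128.222
  207.127.129.192/26 (207.127.129.192 - 207.127.129.255) does not contain 207.127.128.222
  207.127.129.0/24 (207.127.129.0 - 207.127.129.255) does not contain 207.127.128.222
  207.127.160.0/21 (207.127.160.0 - 207.127.167.255) does not contain 207.127.128.222
Longest matching prefix is /20 -> interface ens12.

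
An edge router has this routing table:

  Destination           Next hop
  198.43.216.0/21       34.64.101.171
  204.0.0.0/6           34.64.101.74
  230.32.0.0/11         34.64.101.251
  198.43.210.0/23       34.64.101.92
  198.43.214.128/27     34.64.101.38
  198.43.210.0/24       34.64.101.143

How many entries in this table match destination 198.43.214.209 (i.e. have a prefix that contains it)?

No listed prefix contains 198.43.214.209.
Total matching entries: 0.

0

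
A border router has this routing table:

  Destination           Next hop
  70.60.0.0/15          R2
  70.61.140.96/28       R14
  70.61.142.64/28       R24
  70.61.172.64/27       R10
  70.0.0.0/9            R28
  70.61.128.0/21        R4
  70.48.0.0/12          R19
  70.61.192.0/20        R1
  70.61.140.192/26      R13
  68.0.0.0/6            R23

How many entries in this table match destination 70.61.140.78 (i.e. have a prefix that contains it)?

4

Prefixes containing 70.61.140.78:
  68.0.0.0/6 (68.0.0.0 - 71.255.255.255)
  70.0.0.0/9 (70.0.0.0 - 70.127.255.255)
  70.48.0.0/12 (70.48.0.0 - 70.63.255.255)
  70.60.0.0/15 (70.60.0.0 - 70.61.255.255)
Total matching entries: 4.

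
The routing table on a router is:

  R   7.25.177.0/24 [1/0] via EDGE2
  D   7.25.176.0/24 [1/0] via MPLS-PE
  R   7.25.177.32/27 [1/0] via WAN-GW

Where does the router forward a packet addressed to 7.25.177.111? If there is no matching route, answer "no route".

EDGE2

Routes whose prefix contains 7.25.177.111:
  7.25.177.0/24 (7.25.177.0 - 7.25.177.255) -> EDGE2
More-specific entries that do NOT match:
  7.25.177.32/27 (7.25.177.32 - 7.25.177.63) does not contain 7.25.177.111
Longest matching prefix is /24 -> next hop EDGE2.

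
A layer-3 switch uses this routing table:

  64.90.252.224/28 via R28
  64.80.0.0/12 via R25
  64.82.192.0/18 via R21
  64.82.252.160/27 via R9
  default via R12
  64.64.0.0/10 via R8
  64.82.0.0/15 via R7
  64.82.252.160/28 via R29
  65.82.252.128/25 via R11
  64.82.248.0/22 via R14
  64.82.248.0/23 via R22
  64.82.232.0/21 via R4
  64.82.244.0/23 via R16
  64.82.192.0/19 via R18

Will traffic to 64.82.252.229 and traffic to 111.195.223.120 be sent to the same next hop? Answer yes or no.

no

64.82.252.229: longest match 64.82.192.0/18 -> R21
111.195.223.120: longest match 0.0.0.0/0 -> R12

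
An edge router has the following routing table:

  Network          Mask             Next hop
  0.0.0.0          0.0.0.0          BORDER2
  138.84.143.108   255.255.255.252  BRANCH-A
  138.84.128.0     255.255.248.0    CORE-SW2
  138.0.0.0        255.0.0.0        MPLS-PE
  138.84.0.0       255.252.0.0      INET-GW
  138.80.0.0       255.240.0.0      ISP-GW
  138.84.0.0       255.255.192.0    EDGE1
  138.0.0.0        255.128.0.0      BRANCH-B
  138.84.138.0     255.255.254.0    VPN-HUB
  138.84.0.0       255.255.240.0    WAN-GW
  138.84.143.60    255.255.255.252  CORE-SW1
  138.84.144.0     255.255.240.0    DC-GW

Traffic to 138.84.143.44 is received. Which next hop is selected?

INET-GW

Routes whose prefix contains 138.84.143.44:
  0.0.0.0/0 (default, matches everything) -> BORDER2
  138.0.0.0/8 (138.0.0.0 - 138.255.255.255) -> MPLS-PE
  138.0.0.0/9 (138.0.0.0 - 138.127.255.255) -> BRANCH-B
  138.80.0.0/12 (138.80.0.0 - 138.95.255.255) -> ISP-GW
  138.84.0.0/14 (138.84.0.0 - 138.87.255.255) -> INET-GW
More-specific entries that do NOT match:
  138.84.143.108/30 (138.84.143.108 - 138.84.143.111) does not contain 138.84.143.44
  138.84.143.60/30 (138.84.143.60 - 138.84.143.63) does not contain 138.84.143.44
  138.84.138.0/23 (138.84.138.0 - 138.84.139.255) does not contain 138.84.143.44
  138.84.128.0/21 (138.84.128.0 - 138.84.135.255) does not contain 138.84.143.44
  138.84.0.0/20 (138.84.0.0 - 138.84.15.255) does not contain 138.84.143.44
  138.84.144.0/20 (138.84.144.0 - 138.84.159.255) does not contain 138.84.143.44
  138.84.0.0/18 (138.84.0.0 - 138.84.63.255) does not contain 138.84.143.44
Longest matching prefix is /14 -> next hop INET-GW.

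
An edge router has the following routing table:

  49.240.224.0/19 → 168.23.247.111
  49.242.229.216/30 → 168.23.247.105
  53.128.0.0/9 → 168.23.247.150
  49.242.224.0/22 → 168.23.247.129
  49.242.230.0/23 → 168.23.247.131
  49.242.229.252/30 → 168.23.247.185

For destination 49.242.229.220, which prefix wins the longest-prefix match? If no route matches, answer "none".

none

49.242.229.220 is outside every listed prefix and there is no default route.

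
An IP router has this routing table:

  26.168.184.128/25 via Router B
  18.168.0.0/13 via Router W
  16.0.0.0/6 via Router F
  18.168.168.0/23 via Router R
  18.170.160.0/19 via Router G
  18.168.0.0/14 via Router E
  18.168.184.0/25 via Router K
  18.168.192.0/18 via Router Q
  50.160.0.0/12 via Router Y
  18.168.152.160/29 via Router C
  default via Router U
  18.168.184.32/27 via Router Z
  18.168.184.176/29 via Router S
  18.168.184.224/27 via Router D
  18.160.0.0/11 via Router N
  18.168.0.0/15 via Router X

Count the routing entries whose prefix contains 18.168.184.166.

Prefixes containing 18.168.184.166:
  0.0.0.0/0 (default, matches everything)
  16.0.0.0/6 (16.0.0.0 - 19.255.255.255)
  18.160.0.0/11 (18.160.0.0 - 18.191.255.255)
  18.168.0.0/13 (18.168.0.0 - 18.175.255.255)
  18.168.0.0/14 (18.168.0.0 - 18.171.255.255)
  18.168.0.0/15 (18.168.0.0 - 18.169.255.255)
Total matching entries: 6.

6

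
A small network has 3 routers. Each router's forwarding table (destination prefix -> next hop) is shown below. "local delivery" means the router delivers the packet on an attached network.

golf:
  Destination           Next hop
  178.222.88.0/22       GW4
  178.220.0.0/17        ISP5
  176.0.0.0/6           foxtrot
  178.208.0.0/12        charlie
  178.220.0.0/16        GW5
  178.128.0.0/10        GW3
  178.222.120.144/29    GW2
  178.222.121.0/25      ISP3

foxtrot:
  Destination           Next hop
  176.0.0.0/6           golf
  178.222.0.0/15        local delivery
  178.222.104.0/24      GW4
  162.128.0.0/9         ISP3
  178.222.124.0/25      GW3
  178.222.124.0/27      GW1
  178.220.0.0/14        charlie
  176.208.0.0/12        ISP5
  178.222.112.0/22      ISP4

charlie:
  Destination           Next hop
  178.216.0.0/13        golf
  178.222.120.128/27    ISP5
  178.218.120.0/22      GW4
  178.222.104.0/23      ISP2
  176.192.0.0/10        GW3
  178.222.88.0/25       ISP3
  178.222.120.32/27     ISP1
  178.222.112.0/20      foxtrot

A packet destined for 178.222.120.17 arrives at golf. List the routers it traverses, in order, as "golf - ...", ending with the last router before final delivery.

At golf: longest match for 178.222.120.17 is 178.208.0.0/12 -> charlie
At charlie: longest match for 178.222.120.17 is 178.222.112.0/20 -> foxtrot
At foxtrot: longest match for 178.222.120.17 is 178.222.0.0/15 -> local delivery

golf - charlie - foxtrot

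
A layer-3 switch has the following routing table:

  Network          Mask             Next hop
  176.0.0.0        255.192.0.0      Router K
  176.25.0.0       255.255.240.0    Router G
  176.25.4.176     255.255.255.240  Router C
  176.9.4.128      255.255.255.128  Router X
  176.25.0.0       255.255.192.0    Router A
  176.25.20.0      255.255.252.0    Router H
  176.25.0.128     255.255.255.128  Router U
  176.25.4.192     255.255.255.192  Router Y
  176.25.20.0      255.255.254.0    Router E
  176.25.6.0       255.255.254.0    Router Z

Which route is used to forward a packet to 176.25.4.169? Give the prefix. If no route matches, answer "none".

Entries matching 176.25.4.169:
  176.0.0.0/10 (176.0.0.0 - 176.63.255.255)
  176.25.0.0/18 (176.25.0.0 - 176.25.63.255)
  176.25.0.0/20 (176.25.0.0 - 176.25.15.255)
Most specific is 176.25.0.0/20.

176.25.0.0/20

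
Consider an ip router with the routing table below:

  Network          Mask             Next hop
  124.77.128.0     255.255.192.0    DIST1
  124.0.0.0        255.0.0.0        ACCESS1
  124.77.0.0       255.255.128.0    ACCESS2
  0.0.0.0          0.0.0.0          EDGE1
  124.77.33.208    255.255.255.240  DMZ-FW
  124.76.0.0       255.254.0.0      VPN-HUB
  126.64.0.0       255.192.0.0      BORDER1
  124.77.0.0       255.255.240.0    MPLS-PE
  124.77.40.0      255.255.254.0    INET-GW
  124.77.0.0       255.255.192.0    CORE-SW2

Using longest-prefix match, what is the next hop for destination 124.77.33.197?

Routes whose prefix contains 124.77.33.197:
  0.0.0.0/0 (default, matches everything) -> EDGE1
  124.0.0.0/8 (124.0.0.0 - 124.255.255.255) -> ACCESS1
  124.76.0.0/15 (124.76.0.0 - 124.77.255.255) -> VPN-HUB
  124.77.0.0/17 (124.77.0.0 - 124.77.127.255) -> ACCESS2
  124.77.0.0/18 (124.77.0.0 - 124.77.63.255) -> CORE-SW2
More-specific entries that do NOT match:
  124.77.33.208/28 (124.77.33.208 - 124.77.33.223) does not contain 124.77.33.197
  124.77.40.0/23 (124.77.40.0 - 124.77.41.255) does not contain 124.77.33.197
  124.77.0.0/20 (124.77.0.0 - 124.77.15.255) does not contain 124.77.33.197
Longest matching prefix is /18 -> next hop CORE-SW2.

CORE-SW2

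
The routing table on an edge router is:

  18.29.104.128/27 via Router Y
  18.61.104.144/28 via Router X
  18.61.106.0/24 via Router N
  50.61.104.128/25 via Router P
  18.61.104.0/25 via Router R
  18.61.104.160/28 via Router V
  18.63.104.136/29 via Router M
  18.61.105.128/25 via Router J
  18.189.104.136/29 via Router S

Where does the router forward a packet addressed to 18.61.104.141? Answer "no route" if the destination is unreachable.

no route

No entry's prefix contains 18.61.104.141; there is no default route.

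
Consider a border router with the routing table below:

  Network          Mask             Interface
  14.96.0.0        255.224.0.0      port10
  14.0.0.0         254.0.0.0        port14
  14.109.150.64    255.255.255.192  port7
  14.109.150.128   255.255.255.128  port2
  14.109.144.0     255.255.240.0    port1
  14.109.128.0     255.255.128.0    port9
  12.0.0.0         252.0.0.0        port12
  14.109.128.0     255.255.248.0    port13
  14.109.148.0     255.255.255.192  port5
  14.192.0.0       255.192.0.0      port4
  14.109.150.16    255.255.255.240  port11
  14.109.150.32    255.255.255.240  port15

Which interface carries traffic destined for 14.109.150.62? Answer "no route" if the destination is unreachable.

port1

Routes whose prefix contains 14.109.150.62:
  12.0.0.0/6 (12.0.0.0 - 15.255.255.255) -> port12
  14.0.0.0/7 (14.0.0.0 - 15.255.255.255) -> port14
  14.96.0.0/11 (14.96.0.0 - 14.127.255.255) -> port10
  14.109.128.0/17 (14.109.128.0 - 14.109.255.255) -> port9
  14.109.144.0/20 (14.109.144.0 - 14.109.159.255) -> port1
More-specific entries that do NOT match:
  14.109.150.16/28 (14.109.150.16 - 14.109.150.31) does not contain 14.109.150.62
  14.109.150.32/28 (14.109.150.32 - 14.109.150.47) does not contain 14.109.150.62
  14.109.150.64/26 (14.109.150.64 - 14.109.150.127) does not contain 14.109.150.62
  14.109.148.0/26 (14.109.148.0 - 14.109.148.63) does not contain 14.109.150.62
  14.109.150.128/25 (14.109.150.128 - 14.109.150.255) does not contain 14.109.150.62
  14.109.128.0/21 (14.109.128.0 - 14.109.135.255) does not contain 14.109.150.62
Longest matching prefix is /20 -> interface port1.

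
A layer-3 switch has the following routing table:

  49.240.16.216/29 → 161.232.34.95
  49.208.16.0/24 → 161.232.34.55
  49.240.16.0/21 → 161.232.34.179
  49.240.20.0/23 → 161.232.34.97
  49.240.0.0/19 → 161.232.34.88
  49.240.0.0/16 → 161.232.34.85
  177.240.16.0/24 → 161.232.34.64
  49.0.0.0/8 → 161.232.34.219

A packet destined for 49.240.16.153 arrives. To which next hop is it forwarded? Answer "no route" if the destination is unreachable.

161.232.34.179

Routes whose prefix contains 49.240.16.153:
  49.0.0.0/8 (49.0.0.0 - 49.255.255.255) -> 161.232.34.219
  49.240.0.0/16 (49.240.0.0 - 49.240.255.255) -> 161.232.34.85
  49.240.0.0/19 (49.240.0.0 - 49.240.31.255) -> 161.232.34.88
  49.240.16.0/21 (49.240.16.0 - 49.240.23.255) -> 161.232.34.179
More-specific entries that do NOT match:
  49.240.16.216/29 (49.240.16.216 - 49.240.16.223) does not contain 49.240.16.153
  49.208.16.0/24 (49.208.16.0 - 49.208.16.255) does not contain 49.240.16.153
  177.240.16.0/24 (177.240.16.0 - 177.240.16.255) does not contain 49.240.16.153
  49.240.20.0/23 (49.240.20.0 - 49.240.21.255) does not contain 49.240.16.153
Longest matching prefix is /21 -> next hop 161.232.34.179.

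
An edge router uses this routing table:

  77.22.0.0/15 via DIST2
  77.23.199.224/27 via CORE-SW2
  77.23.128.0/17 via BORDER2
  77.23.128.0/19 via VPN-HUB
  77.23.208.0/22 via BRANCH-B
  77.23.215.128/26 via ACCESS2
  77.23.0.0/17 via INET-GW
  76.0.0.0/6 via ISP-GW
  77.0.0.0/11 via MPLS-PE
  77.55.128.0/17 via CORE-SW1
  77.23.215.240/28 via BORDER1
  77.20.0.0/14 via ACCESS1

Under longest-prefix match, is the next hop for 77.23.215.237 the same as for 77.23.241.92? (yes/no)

yes

77.23.215.237: longest match 77.23.128.0/17 -> BORDER2
77.23.241.92: longest match 77.23.128.0/17 -> BORDER2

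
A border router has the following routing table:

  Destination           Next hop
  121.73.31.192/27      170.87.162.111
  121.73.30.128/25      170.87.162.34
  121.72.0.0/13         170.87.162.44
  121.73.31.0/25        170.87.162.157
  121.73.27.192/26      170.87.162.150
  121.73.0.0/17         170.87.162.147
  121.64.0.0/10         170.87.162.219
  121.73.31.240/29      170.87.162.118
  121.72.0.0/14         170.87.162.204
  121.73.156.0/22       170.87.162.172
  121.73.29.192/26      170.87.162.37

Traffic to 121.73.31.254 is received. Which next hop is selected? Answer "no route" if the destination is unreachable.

Routes whose prefix contains 121.73.31.254:
  121.64.0.0/10 (121.64.0.0 - 121.127.255.255) -> 170.87.162.219
  121.72.0.0/13 (121.72.0.0 - 121.79.255.255) -> 170.87.162.44
  121.72.0.0/14 (121.72.0.0 - 121.75.255.255) -> 170.87.162.204
  121.73.0.0/17 (121.73.0.0 - 121.73.127.255) -> 170.87.162.147
More-specific entries that do NOT match:
  121.73.31.240/29 (121.73.31.240 - 121.73.31.247) does not contain 121.73.31.254
  121.73.31.192/27 (121.73.31.192 - 121.73.31.223) does not contain 121.73.31.254
  121.73.27.192/26 (121.73.27.192 - 121.73.27.255) does not contain 121.73.31.254
  121.73.29.192/26 (121.73.29.192 - 121.73.29.255) does not contain 121.73.31.254
  121.73.30.128/25 (121.73.30.128 - 121.73.30.255) does not contain 121.73.31.254
  121.73.31.0/25 (121.73.31.0 - 121.73.31.127) does not contain 121.73.31.254
  121.73.156.0/22 (121.73.156.0 - 121.73.159.255) does not contain 121.73.31.254
Longest matching prefix is /17 -> next hop 170.87.162.147.

170.87.162.147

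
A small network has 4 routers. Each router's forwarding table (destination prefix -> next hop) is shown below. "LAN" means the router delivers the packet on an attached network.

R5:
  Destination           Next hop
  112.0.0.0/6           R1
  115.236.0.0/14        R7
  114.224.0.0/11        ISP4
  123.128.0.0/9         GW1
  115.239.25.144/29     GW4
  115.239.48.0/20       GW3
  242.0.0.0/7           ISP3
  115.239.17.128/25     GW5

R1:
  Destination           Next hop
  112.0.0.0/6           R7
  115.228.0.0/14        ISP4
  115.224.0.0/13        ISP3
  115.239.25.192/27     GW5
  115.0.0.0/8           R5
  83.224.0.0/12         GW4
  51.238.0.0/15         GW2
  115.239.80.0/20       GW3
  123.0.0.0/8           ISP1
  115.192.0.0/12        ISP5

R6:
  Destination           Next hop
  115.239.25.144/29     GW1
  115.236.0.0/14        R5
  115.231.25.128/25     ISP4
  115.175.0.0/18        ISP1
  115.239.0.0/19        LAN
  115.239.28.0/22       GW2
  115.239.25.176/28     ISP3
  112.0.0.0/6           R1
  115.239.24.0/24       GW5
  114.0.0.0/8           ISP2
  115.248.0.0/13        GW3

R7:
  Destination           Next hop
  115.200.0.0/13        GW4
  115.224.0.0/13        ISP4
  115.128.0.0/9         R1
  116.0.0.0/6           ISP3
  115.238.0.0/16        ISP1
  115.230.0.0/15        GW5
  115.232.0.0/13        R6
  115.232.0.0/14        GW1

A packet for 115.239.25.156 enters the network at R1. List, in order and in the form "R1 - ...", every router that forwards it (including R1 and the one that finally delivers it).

At R1: longest match for 115.239.25.156 is 115.0.0.0/8 -> R5
At R5: longest match for 115.239.25.156 is 115.236.0.0/14 -> R7
At R7: longest match for 115.239.25.156 is 115.232.0.0/13 -> R6
At R6: longest match for 115.239.25.156 is 115.239.0.0/19 -> LAN

R1 - R5 - R7 - R6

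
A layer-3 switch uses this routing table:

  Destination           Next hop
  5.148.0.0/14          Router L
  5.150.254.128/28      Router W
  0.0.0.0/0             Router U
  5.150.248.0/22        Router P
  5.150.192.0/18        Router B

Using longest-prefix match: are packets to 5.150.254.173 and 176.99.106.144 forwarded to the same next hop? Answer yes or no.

5.150.254.173: longest match 5.150.192.0/18 -> Router B
176.99.106.144: longest match 0.0.0.0/0 -> Router U

no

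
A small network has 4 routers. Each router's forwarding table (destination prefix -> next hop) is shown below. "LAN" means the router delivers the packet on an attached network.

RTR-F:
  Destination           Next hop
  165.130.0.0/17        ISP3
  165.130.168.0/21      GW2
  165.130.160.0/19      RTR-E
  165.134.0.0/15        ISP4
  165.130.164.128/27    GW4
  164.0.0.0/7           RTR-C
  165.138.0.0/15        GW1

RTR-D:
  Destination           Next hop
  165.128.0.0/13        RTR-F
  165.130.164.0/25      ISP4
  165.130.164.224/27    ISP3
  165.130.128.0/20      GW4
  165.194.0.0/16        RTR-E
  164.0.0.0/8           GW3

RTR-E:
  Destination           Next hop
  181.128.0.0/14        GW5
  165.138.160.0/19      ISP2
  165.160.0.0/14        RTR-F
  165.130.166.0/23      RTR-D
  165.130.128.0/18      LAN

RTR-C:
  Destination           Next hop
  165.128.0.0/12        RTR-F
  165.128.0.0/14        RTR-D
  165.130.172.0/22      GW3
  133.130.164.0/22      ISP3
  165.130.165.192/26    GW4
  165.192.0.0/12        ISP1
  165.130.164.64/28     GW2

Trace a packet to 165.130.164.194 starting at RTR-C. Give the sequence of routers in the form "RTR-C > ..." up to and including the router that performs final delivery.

At RTR-C: longest match for 165.130.164.194 is 165.128.0.0/14 -> RTR-D
At RTR-D: longest match for 165.130.164.194 is 165.128.0.0/13 -> RTR-F
At RTR-F: longest match for 165.130.164.194 is 165.130.160.0/19 -> RTR-E
At RTR-E: longest match for 165.130.164.194 is 165.130.128.0/18 -> LAN

RTR-C > RTR-D > RTR-F > RTR-E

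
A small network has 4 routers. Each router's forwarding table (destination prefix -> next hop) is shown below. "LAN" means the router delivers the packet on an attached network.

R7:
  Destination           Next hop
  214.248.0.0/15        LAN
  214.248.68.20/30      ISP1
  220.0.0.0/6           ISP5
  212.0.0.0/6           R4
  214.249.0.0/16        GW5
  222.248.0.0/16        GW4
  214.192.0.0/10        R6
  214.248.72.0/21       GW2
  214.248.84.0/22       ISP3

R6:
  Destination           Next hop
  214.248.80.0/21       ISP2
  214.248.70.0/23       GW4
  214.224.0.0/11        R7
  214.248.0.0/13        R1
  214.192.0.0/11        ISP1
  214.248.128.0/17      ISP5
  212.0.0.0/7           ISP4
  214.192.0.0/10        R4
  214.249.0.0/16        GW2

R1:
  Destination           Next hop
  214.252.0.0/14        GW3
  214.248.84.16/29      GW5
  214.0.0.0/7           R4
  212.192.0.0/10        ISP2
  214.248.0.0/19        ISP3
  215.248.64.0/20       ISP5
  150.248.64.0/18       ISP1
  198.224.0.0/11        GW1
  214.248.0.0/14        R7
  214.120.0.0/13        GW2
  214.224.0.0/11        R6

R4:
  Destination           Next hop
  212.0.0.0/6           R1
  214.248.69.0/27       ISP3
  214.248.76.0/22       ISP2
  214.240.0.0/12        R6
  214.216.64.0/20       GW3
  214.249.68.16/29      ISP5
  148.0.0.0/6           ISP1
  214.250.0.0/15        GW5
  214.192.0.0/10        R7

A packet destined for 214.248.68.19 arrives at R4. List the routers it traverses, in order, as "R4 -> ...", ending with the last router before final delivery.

At R4: longest match for 214.248.68.19 is 214.240.0.0/12 -> R6
At R6: longest match for 214.248.68.19 is 214.248.0.0/13 -> R1
At R1: longest match for 214.248.68.19 is 214.248.0.0/14 -> R7
At R7: longest match for 214.248.68.19 is 214.248.0.0/15 -> LAN

R4 -> R6 -> R1 -> R7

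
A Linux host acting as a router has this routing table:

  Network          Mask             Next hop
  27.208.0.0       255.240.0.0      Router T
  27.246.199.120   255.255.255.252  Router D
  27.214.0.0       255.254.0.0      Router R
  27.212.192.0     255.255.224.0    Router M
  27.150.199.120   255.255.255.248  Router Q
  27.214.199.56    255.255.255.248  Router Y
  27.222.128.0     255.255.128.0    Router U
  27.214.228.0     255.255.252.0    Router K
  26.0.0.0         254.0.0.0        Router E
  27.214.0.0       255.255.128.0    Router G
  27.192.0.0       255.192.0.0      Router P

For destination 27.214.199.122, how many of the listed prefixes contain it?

4

Prefixes containing 27.214.199.122:
  26.0.0.0/7 (26.0.0.0 - 27.255.255.255)
  27.192.0.0/10 (27.192.0.0 - 27.255.255.255)
  27.208.0.0/12 (27.208.0.0 - 27.223.255.255)
  27.214.0.0/15 (27.214.0.0 - 27.215.255.255)
Total matching entries: 4.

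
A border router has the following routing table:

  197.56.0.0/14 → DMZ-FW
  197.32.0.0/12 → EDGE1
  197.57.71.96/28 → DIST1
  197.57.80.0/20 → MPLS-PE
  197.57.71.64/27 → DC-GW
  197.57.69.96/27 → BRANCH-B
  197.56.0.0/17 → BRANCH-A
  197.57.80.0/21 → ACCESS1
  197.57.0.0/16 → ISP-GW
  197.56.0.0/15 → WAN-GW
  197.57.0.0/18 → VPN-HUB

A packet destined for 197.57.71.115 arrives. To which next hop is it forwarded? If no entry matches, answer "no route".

ISP-GW

Routes whose prefix contains 197.57.71.115:
  197.56.0.0/14 (197.56.0.0 - 197.59.255.255) -> DMZ-FW
  197.56.0.0/15 (197.56.0.0 - 197.57.255.255) -> WAN-GW
  197.57.0.0/16 (197.57.0.0 - 197.57.255.255) -> ISP-GW
More-specific entries that do NOT match:
  197.57.71.96/28 (197.57.71.96 - 197.57.71.111) does not contain 197.57.71.115
  197.57.71.64/27 (197.57.71.64 - 197.57.71.95) does not contain 197.57.71.115
  197.57.69.96/27 (197.57.69.96 - 197.57.69.127) does not contain 197.57.71.115
  197.57.80.0/21 (197.57.80.0 - 197.57.87.255) does not contain 197.57.71.115
  197.57.80.0/20 (197.57.80.0 - 197.57.95.255) does not contain 197.57.71.115
  197.57.0.0/18 (197.57.0.0 - 197.57.63.255) does not contain 197.57.71.115
  197.56.0.0/17 (197.56.0.0 - 197.56.127.255) does not contain 197.57.71.115
Longest matching prefix is /16 -> next hop ISP-GW.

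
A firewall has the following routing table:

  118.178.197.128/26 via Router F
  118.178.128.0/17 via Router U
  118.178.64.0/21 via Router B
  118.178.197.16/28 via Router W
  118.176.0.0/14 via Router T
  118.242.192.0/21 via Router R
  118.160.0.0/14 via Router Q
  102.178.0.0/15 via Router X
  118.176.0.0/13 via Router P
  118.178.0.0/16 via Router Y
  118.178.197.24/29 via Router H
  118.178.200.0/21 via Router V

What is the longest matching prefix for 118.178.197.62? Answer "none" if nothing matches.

Entries matching 118.178.197.62:
  118.176.0.0/13 (118.176.0.0 - 118.183.255.255)
  118.176.0.0/14 (118.176.0.0 - 118.179.255.255)
  118.178.0.0/16 (118.178.0.0 - 118.178.255.255)
  118.178.128.0/17 (118.178.128.0 - 118.178.255.255)
Most specific is 118.178.128.0/17.

118.178.128.0/17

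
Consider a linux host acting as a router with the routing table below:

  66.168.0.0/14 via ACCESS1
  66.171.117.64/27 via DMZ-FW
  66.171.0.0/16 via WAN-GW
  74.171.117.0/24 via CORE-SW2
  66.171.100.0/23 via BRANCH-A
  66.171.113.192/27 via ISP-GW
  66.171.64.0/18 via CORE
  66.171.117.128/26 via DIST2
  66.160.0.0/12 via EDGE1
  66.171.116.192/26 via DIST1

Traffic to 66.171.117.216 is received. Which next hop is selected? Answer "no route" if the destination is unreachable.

Routes whose prefix contains 66.171.117.216:
  66.160.0.0/12 (66.160.0.0 - 66.175.255.255) -> EDGE1
  66.168.0.0/14 (66.168.0.0 - 66.171.255.255) -> ACCESS1
  66.171.0.0/16 (66.171.0.0 - 66.171.255.255) -> WAN-GW
  66.171.64.0/18 (66.171.64.0 - 66.171.127.255) -> CORE
More-specific entries that do NOT match:
  66.171.117.64/27 (66.171.117.64 - 66.171.117.95) does not contain 66.171.117.216
  66.171.113.192/27 (66.171.113.192 - 66.171.113.223) does not contain 66.171.117.216
  66.171.117.128/26 (66.171.117.128 - 66.171.117.191) does not contain 66.171.117.216
  66.171.116.192/26 (66.171.116.192 - 66.171.116.255) does not contain 66.171.117.216
  74.171.117.0/24 (74.171.117.0 - 74.171.117.255) does not contain 66.171.117.216
  66.171.100.0/23 (66.171.100.0 - 66.171.101.255) does not contain 66.171.117.216
Longest matching prefix is /18 -> next hop CORE.

CORE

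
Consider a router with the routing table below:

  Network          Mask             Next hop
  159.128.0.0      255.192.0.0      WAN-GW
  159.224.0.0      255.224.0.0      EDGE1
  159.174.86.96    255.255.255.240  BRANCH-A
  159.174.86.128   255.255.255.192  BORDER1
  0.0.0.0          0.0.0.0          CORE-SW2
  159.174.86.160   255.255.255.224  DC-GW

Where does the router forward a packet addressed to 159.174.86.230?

WAN-GW

Routes whose prefix contains 159.174.86.230:
  0.0.0.0/0 (default, matches everything) -> CORE-SW2
  159.128.0.0/10 (159.128.0.0 - 159.191.255.255) -> WAN-GW
More-specific entries that do NOT match:
  159.174.86.96/28 (159.174.86.96 - 159.174.86.111) does not contain 159.174.86.230
  159.174.86.160/27 (159.174.86.160 - 159.174.86.191) does not contain 159.174.86.230
  159.174.86.128/26 (159.174.86.128 - 159.174.86.191) does not contain 159.174.86.230
  159.224.0.0/11 (159.224.0.0 - 159.255.255.255) does not contain 159.174.86.230
Longest matching prefix is /10 -> next hop WAN-GW.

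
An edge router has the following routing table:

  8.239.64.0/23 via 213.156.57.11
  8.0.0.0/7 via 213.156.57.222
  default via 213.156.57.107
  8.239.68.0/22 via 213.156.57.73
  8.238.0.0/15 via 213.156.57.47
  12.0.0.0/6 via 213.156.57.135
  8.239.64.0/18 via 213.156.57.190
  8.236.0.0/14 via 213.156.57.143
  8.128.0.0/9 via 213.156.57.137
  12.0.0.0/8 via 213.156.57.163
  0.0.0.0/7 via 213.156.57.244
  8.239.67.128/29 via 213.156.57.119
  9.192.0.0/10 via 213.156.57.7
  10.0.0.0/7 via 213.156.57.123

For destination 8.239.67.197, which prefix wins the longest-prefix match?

Entries matching 8.239.67.197:
  0.0.0.0/0 (default, matches everything)
  8.0.0.0/7 (8.0.0.0 - 9.255.255.255)
  8.128.0.0/9 (8.128.0.0 - 8.255.255.255)
  8.236.0.0/14 (8.236.0.0 - 8.239.255.255)
  8.238.0.0/15 (8.238.0.0 - 8.239.255.255)
  8.239.64.0/18 (8.239.64.0 - 8.239.127.255)
Most specific is 8.239.64.0/18.

8.239.64.0/18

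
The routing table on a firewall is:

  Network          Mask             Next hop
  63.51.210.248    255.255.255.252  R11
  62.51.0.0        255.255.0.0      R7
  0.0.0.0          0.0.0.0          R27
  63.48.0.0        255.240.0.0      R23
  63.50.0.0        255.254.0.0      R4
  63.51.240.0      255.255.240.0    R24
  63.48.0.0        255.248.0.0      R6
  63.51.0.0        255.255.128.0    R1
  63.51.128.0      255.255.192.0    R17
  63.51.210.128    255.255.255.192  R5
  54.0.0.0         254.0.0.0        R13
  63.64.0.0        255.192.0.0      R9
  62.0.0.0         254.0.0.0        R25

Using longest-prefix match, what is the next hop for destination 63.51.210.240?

Routes whose prefix contains 63.51.210.240:
  0.0.0.0/0 (default, matches everything) -> R27
  62.0.0.0/7 (62.0.0.0 - 63.255.255.255) -> R25
  63.48.0.0/12 (63.48.0.0 - 63.63.255.255) -> R23
  63.48.0.0/13 (63.48.0.0 - 63.55.255.255) -> R6
  63.50.0.0/15 (63.50.0.0 - 63.51.255.255) -> R4
More-specific entries that do NOT match:
  63.51.210.248/30 (63.51.210.248 - 63.51.210.251) does not contain 63.51.210.240
  63.51.210.128/26 (63.51.210.128 - 63.51.210.191) does not contain 63.51.210.240
  63.51.240.0/20 (63.51.240.0 - 63.51.255.255) does not contain 63.51.210.240
  63.51.128.0/18 (63.51.128.0 - 63.51.191.255) does not contain 63.51.210.240
  63.51.0.0/17 (63.51.0.0 - 63.51.127.255) does not contain 63.51.210.240
  62.51.0.0/16 (62.51.0.0 - 62.51.255.255) does not contain 63.51.210.240
Longest matching prefix is /15 -> next hop R4.

R4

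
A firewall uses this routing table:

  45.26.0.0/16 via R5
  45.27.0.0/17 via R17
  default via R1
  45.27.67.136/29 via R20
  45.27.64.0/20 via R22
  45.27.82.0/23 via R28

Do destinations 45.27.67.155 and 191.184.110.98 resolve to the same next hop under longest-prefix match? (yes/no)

no

45.27.67.155: longest match 45.27.64.0/20 -> R22
191.184.110.98: longest match 0.0.0.0/0 -> R1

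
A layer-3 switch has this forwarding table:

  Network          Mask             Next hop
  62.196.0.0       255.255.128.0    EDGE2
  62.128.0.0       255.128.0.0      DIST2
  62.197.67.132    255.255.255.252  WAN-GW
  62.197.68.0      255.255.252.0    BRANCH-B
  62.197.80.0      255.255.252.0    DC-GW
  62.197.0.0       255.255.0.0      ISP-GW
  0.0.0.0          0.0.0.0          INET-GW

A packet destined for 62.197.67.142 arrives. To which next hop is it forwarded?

Routes whose prefix contains 62.197.67.142:
  0.0.0.0/0 (default, matches everything) -> INET-GW
  62.128.0.0/9 (62.128.0.0 - 62.255.255.255) -> DIST2
  62.197.0.0/16 (62.197.0.0 - 62.197.255.255) -> ISP-GW
More-specific entries that do NOT match:
  62.197.67.132/30 (62.197.67.132 - 62.197.67.135) does not contain 62.197.67.142
  62.197.68.0/22 (62.197.68.0 - 62.197.71.255) does not contain 62.197.67.142
  62.197.80.0/22 (62.197.80.0 - 62.197.83.255) does not contain 62.197.67.142
  62.196.0.0/17 (62.196.0.0 - 62.196.127.255) does not contain 62.197.67.142
Longest matching prefix is /16 -> next hop ISP-GW.

ISP-GW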